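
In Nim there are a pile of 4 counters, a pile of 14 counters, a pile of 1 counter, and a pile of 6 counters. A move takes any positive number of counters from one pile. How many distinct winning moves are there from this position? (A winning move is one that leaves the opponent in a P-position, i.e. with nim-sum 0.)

1

Write each in binary and XOR column by column:
  0100  (4)
  1110  (14)
  0001  (1)
  0110  (6)
  ----
  1101  (13)
The overall nim-sum is X = 13. A pile of size p has a winning move iff p XOR X < p (reduce it to p XOR X).
  4: 4 XOR 13 = 9 ≥ 4 — no move.
  14: 14 XOR 13 = 3 < 14 — winning move (to 3).
  1: 1 XOR 13 = 12 ≥ 1 — no move.
  6: 6 XOR 13 = 11 ≥ 6 — no move.
That gives 1 winning move.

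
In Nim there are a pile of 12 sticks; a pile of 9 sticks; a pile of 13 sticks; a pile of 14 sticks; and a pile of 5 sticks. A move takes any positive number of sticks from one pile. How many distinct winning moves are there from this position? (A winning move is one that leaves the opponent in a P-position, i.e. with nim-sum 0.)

1

Nim-sum: 12 XOR 9 XOR 13 XOR 14 XOR 5 = 3.
The overall nim-sum is X = 3. A pile of size p has a winning move iff p XOR X < p (reduce it to p XOR X).
  12: 12 XOR 3 = 15 ≥ 12 — no move.
  9: 9 XOR 3 = 10 ≥ 9 — no move.
  13: 13 XOR 3 = 14 ≥ 13 — no move.
  14: 14 XOR 3 = 13 < 14 — winning move (to 13).
  5: 5 XOR 3 = 6 ≥ 5 — no move.
That gives 1 winning move.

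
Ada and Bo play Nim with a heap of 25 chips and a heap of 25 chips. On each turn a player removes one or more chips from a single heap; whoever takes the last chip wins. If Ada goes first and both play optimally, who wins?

Compute the nim-sum pairwise:
25 ^ 25 = 0
The nim-sum is 0, so this is a P-position: the player to move is in a losing position under optimal play; Ada is about to move from it and so loses — Bo wins.

Bo wins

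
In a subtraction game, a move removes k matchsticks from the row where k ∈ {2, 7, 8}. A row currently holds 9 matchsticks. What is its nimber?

Compute g(0), g(1), … for moves {2, 7, 8}:
k:     0  1  2  3  4  5  6  7  8  9
g(k):  0  0  1  1  0  0  1  1  2  2
So g(9) = 2.

2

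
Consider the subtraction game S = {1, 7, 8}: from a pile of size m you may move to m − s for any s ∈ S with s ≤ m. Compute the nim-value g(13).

Compute g(0), g(1), … for moves {1, 7, 8}:
k:     0  1  2  3  4  5  6  7  8  9 10 11 12 13
g(k):  0  1  0  1  0  1  0  1  2  3  2  3  2  3
So g(13) = 3.

3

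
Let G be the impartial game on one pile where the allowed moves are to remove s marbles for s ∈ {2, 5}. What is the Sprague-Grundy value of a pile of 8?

Compute g(0), g(1), … for moves {2, 5}:
k:     0  1  2  3  4  5  6  7  8
g(k):  0  0  1  1  0  2  1  0  0
So g(8) = 0.

0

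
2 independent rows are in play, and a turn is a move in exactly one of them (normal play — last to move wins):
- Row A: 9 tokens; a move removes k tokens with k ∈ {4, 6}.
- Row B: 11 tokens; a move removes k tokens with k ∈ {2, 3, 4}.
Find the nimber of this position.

Build the Grundy sequence for row A with g(k) = mex{g(k−s) : s ∈ {4, 6}, s ≤ k}:
k:     0  1  2  3  4  5  6  7  8  9
g(k):  0  0  0  0  1  1  1  1  2  2
So g(9) = 2.
Grundy values for row B (subtraction set {2, 3, 4}):
g(0) = mex{} = 0
g(1) = mex{} = 0
g(2) = mex{0} = 1
g(3) = mex{0} = 1
g(4) = mex{0,1} = 2
g(5) = mex{0,1} = 2
g(6) = mex{1,2} = 0
g(7) = mex{1,2} = 0
g(8) = mex{0,2} = 1
g(9) = mex{0,2} = 1
g(10) = mex{0,1} = 2
g(11) = mex{0,1} = 2
So g(11) = 2.
By the Sprague-Grundy theorem, the Grundy value of a sum of independent games is the XOR of the component values.
Combined value = 2 ⊕ 2 = 0.

0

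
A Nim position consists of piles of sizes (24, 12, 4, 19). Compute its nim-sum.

3

Compute the nim-sum pairwise:
24 ^ 12 = 20
20 ^ 4 = 16
16 ^ 19 = 3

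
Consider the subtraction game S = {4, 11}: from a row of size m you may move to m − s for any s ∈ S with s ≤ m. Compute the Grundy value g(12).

1

Compute g(0), g(1), … for moves {4, 11}:
g(0) = mex{} = 0
g(1) = mex{} = 0
g(2) = mex{} = 0
g(3) = mex{} = 0
g(4) = mex{0} = 1
g(5) = mex{0} = 1
g(6) = mex{0} = 1
g(7) = mex{0} = 1
g(8) = mex{1} = 0
g(9) = mex{1} = 0
g(10) = mex{1} = 0
g(11) = mex{0,1} = 2
g(12) = mex{0} = 1
So g(12) = 1.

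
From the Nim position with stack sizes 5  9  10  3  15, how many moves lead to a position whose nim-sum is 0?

3

Compute the nim-sum pairwise:
5 XOR 9 = 12
12 XOR 10 = 6
6 XOR 3 = 5
5 XOR 15 = 10
The overall nim-sum is X = 10. A stack of size p has a winning move iff p XOR X < p (reduce it to p XOR X).
  5: 5 XOR 10 = 15 ≥ 5 — no move.
  9: 9 XOR 10 = 3 < 9 — winning move (to 3).
  10: 10 XOR 10 = 0 < 10 — winning move (to 0).
  3: 3 XOR 10 = 9 ≥ 3 — no move.
  15: 15 XOR 10 = 5 < 15 — winning move (to 5).
That gives 3 winning moves.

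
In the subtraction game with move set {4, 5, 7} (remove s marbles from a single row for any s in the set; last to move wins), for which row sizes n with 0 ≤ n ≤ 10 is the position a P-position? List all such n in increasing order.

0, 1, 2, 3

Build the Grundy sequence with g(k) = mex{g(k−s) : s ∈ {4, 5, 7}, s ≤ k}:
k:     0  1  2  3  4  5  6  7  8  9 10
g(k):  0  0  0  0  1  1  1  1  2  2  2
The P-positions (g = 0) in 0..10 are 0, 1, 2, 3.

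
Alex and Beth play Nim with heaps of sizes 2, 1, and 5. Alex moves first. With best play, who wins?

Alex wins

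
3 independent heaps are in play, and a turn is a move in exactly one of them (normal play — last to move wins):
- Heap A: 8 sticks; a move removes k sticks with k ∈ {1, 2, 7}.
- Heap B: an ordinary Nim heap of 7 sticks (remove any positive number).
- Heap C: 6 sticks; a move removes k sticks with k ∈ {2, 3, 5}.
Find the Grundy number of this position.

6

For heap A, compute g(0), g(1), … with moves {1, 2, 7}:
g(0) = mex{} = 0
g(1) = mex{0} = 1
g(2) = mex{0,1} = 2
g(3) = mex{1,2} = 0
g(4) = mex{0,2} = 1
g(5) = mex{0,1} = 2
g(6) = mex{1,2} = 0
g(7) = mex{0,2} = 1
g(8) = mex{0,1} = 2
So g(8) = 2.
Heap B is a plain Nim heap of size 7, so its Grundy value is 7.
For heap C, compute g(0), g(1), … with moves {2, 3, 5}:
k:     0  1  2  3  4  5  6
g(k):  0  0  1  1  2  2  3
So g(6) = 3.
The value of a disjunctive sum is the nim-sum of the parts.
Combined value = 2 XOR 7 XOR 3 = 6.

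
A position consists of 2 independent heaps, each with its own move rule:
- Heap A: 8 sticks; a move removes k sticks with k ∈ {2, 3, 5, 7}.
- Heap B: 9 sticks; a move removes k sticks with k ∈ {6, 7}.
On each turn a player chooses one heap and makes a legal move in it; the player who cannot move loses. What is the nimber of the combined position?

For heap A, compute g(0), g(1), … with moves {2, 3, 5, 7}:
k:     0  1  2  3  4  5  6  7  8
g(k):  0  0  1  1  2  2  3  3  4
So g(8) = 4.
Build the Grundy sequence for heap B with g(k) = mex{g(k−s) : s ∈ {6, 7}, s ≤ k}:
k:     0  1  2  3  4  5  6  7  8  9
g(k):  0  0  0  0  0  0  1  1  1  1
So g(9) = 1.
By the Sprague-Grundy theorem, the Grundy value of a sum of independent games is the XOR of the component values.
Combined value = 4 XOR 1 = 5.

5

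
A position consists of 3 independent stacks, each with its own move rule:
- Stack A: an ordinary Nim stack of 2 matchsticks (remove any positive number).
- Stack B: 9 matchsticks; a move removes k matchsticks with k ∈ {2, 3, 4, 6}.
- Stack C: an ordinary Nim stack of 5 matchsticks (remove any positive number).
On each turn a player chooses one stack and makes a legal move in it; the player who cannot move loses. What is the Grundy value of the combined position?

7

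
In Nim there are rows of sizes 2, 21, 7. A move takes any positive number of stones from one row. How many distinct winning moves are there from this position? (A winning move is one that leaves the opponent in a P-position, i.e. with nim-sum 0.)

Compute the nim-sum pairwise:
2 XOR 21 = 23
23 XOR 7 = 16
The overall nim-sum is X = 16. A row of size p has a winning move iff p XOR X < p (reduce it to p XOR X).
  2: 2 XOR 16 = 18 ≥ 2 — no move.
  21: 21 XOR 16 = 5 < 21 — winning move (to 5).
  7: 7 XOR 16 = 23 ≥ 7 — no move.
That gives 1 winning move.

1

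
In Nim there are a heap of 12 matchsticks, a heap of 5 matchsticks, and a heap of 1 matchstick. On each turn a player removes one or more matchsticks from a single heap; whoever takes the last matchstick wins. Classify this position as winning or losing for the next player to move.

Compute the nim-sum pairwise:
12 XOR 5 = 9
9 XOR 1 = 8
The nim-sum is 8 ≠ 0, so this is an N-position: the player to move can win.

Winning position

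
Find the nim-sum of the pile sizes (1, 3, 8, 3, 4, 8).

5

Bitwise XOR of the heap sizes:
  0001  (1)
  0011  (3)
  1000  (8)
  0011  (3)
  0100  (4)
  1000  (8)
  ----
  0101  (5)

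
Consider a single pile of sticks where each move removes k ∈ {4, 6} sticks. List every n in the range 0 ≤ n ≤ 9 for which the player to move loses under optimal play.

Build the Grundy sequence with g(k) = mex{g(k−s) : s ∈ {4, 6}, s ≤ k}:
k:     0  1  2  3  4  5  6  7  8  9
g(k):  0  0  0  0  1  1  1  1  2  2
The P-positions (g = 0) in 0..9 are 0, 1, 2, 3.

0, 1, 2, 3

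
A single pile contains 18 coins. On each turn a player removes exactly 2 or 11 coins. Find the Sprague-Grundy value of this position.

Build the Grundy sequence with g(k) = mex{g(k−s) : s ∈ {2, 11}, s ≤ k}:
k:     0  1  2  3  4  5  6  7  8  9 10 11 12 13 14 15 16 17 18
g(k):  0  0  1  1  0  0  1  1  0  0  1  1  2  0  0  1  1  0  0
So g(18) = 0.

0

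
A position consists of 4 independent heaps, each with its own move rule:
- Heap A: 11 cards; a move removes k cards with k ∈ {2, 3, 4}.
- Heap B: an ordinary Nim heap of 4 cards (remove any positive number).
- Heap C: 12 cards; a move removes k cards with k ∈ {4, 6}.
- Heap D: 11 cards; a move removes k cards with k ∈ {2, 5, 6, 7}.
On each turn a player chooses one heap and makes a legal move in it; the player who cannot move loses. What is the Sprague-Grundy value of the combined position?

Build the Grundy sequence for heap A with g(k) = mex{g(k−s) : s ∈ {2, 3, 4}, s ≤ k}:
k:     0  1  2  3  4  5  6  7  8  9 10 11
g(k):  0  0  1  1  2  2  0  0  1  1  2  2
So g(11) = 2.
Heap B is a plain Nim heap of size 4, so its Grundy value is 4.
For heap C, compute g(0), g(1), … with moves {4, 6}:
k:     0  1  2  3  4  5  6  7  8  9 10 11 12
g(k):  0  0  0  0  1  1  1  1  2  2  0  0  0
So g(12) = 0.
Build the Grundy sequence for heap D with g(k) = mex{g(k−s) : s ∈ {2, 5, 6, 7}, s ≤ k}:
g(0) = mex{} = 0
g(1) = mex{} = 0
g(2) = mex{0} = 1
g(3) = mex{0} = 1
g(4) = mex{1} = 0
g(5) = mex{0,1} = 2
g(6) = mex{0} = 1
g(7) = mex{0,1,2} = 3
g(8) = mex{0,1} = 2
g(9) = mex{0,1,3} = 2
g(10) = mex{0,1,2} = 3
g(11) = mex{0,1,2} = 3
So g(11) = 3.
The value of a disjunctive sum is the nim-sum of the parts.
Combined value = 2 XOR 4 XOR 0 XOR 3 = 5.

5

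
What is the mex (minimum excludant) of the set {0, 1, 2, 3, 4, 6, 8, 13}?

The values 0, 1, 2, 3, 4 are all present; 5 is the first non-negative integer missing from the set.

5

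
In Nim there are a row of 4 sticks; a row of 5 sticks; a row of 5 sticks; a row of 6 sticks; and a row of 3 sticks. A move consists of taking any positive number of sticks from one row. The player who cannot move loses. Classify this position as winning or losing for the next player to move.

In binary:
  100  (4)
  101  (5)
  101  (5)
  110  (6)
  011  (3)
  ---
  001  (1)
The nim-sum is 1 ≠ 0, so this is an N-position: the player to move can win.

Winning position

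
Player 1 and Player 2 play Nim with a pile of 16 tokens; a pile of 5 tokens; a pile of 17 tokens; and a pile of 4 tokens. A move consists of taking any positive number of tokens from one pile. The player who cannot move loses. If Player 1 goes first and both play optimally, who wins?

Player 2 wins

Bitwise XOR of the heap sizes:
  10000  (16)
  00101  (5)
  10001  (17)
  00100  (4)
  -----
  00000  (0)
The nim-sum is 0, so this is a P-position: the player to move is in a losing position under optimal play; Player 1 is about to move from it and so loses — Player 2 wins.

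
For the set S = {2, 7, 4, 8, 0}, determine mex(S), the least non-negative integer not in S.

0 is in the set but 1 is not, so the mex is 1.

1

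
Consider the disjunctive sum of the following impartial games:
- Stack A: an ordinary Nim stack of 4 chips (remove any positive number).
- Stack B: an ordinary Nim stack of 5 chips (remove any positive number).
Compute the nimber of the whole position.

1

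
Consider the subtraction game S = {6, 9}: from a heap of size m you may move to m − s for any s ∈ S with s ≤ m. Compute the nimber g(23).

Grundy values for subtraction set {6, 9}:
k:     0  1  2  3  4  5  6  7  8  9 10 11 12 13 14 15 16 17 18 19 20 21 22 23
g(k):  0  0  0  0  0  0  1  1  1  1  1  1  2  2  2  0  0  0  0  0  0  1  1  1
So g(23) = 1.

1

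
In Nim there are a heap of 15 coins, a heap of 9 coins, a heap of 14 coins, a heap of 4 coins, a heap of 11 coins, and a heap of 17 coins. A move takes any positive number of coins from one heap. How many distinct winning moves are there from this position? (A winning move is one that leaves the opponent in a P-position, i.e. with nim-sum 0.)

1

Nim-sum: 15 ^ 9 ^ 14 ^ 4 ^ 11 ^ 17 = 22.
The overall nim-sum is X = 22. A heap of size p has a winning move iff p XOR X < p (reduce it to p XOR X).
  15: 15 XOR 22 = 25 ≥ 15 — no move.
  9: 9 XOR 22 = 31 ≥ 9 — no move.
  14: 14 XOR 22 = 24 ≥ 14 — no move.
  4: 4 XOR 22 = 18 ≥ 4 — no move.
  11: 11 XOR 22 = 29 ≥ 11 — no move.
  17: 17 XOR 22 = 7 < 17 — winning move (to 7).
That gives 1 winning move.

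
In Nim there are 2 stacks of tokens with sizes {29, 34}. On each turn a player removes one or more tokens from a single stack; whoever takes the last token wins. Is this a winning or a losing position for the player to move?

Winning position

In binary:
  011101  (29)
  100010  (34)
  ------
  111111  (63)
The nim-sum is 63 ≠ 0, so this is an N-position: the player to move can win.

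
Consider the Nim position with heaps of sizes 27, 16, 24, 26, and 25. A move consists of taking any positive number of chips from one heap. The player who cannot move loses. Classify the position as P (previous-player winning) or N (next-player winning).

N-position

In binary:
  11011  (27)
  10000  (16)
  11000  (24)
  11010  (26)
  11001  (25)
  -----
  10000  (16)
The nim-sum is 16 ≠ 0, so this is an N-position: the player to move can win.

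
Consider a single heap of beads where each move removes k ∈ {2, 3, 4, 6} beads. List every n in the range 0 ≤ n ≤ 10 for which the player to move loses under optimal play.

0, 1, 8, 9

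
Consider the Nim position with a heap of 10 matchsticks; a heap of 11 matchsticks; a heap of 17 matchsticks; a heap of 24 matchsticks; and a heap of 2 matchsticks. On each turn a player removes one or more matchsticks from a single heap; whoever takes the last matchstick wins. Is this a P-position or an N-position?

Nim-sum: 10 ^ 11 ^ 17 ^ 24 ^ 2 = 10.
The nim-sum is 10 ≠ 0, so this is an N-position: the player to move can win.

N-position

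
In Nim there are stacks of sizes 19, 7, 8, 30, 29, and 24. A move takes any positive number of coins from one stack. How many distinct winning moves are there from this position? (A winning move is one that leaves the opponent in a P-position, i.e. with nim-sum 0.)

In binary:
  10011  (19)
  00111  (7)
  01000  (8)
  11110  (30)
  11101  (29)
  11000  (24)
  -----
  00111  (7)
The overall nim-sum is X = 7. A stack of size p has a winning move iff p XOR X < p (reduce it to p XOR X).
  19: 19 XOR 7 = 20 ≥ 19 — no move.
  7: 7 XOR 7 = 0 < 7 — winning move (to 0).
  8: 8 XOR 7 = 15 ≥ 8 — no move.
  30: 30 XOR 7 = 25 < 30 — winning move (to 25).
  29: 29 XOR 7 = 26 < 29 — winning move (to 26).
  24: 24 XOR 7 = 31 ≥ 24 — no move.
That gives 3 winning moves.

3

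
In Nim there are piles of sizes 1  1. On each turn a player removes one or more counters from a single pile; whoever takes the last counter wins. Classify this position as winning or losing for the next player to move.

Losing position

Compute the nim-sum pairwise:
1 XOR 1 = 0
The nim-sum is 0, so this is a P-position: the player to move is in a losing position under optimal play.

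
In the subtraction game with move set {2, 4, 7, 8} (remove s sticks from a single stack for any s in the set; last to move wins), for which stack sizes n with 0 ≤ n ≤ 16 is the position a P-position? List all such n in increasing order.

0, 1, 6, 11, 12

Grundy values for subtraction set {2, 4, 7, 8}:
k:     0  1  2  3  4  5  6  7  8  9 10 11 12 13 14 15 16
g(k):  0  0  1  1  2  2  0  3  1  4  2  0  0  1  1  2  2
The P-positions (g = 0) in 0..16 are 0, 1, 6, 11, 12.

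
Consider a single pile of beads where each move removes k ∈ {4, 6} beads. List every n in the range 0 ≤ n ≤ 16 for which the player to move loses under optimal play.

Grundy values for subtraction set {4, 6}:
k:     0  1  2  3  4  5  6  7  8  9 10 11 12 13 14 15 16
g(k):  0  0  0  0  1  1  1  1  2  2  0  0  0  0  1  1  1
The P-positions (g = 0) in 0..16 are 0, 1, 2, 3, 10, 11, 12, 13.

0, 1, 2, 3, 10, 11, 12, 13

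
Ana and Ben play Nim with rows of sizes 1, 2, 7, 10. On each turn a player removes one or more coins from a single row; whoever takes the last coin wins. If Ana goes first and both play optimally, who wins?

Bitwise XOR of the heap sizes:
  0001  (1)
  0010  (2)
  0111  (7)
  1010  (10)
  ----
  1110  (14)
The nim-sum is 14 ≠ 0, so this is an N-position: the player to move can win; Ana has a winning move.

Ana wins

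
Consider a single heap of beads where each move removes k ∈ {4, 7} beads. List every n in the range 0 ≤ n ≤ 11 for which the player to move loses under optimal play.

0, 1, 2, 3, 11

Compute g(0), g(1), … for moves {4, 7}:
k:     0  1  2  3  4  5  6  7  8  9 10 11
g(k):  0  0  0  0  1  1  1  1  2  2  2  0
The P-positions (g = 0) in 0..11 are 0, 1, 2, 3, 11.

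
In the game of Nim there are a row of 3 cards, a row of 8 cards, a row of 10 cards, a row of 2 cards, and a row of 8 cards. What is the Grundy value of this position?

11

Compute the nim-sum pairwise:
3 XOR 8 = 11
11 XOR 10 = 1
1 XOR 2 = 3
3 XOR 8 = 11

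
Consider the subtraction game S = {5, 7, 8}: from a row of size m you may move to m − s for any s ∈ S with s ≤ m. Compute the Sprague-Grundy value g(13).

0

Build the Grundy sequence with g(k) = mex{g(k−s) : s ∈ {5, 7, 8}, s ≤ k}:
k:     0  1  2  3  4  5  6  7  8  9 10 11 12 13
g(k):  0  0  0  0  0  1  1  1  1  1  2  2  2  0
So g(13) = 0.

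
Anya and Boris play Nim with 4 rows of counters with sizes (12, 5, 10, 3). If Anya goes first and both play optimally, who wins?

Boris wins

Nim-sum: 12 ^ 5 ^ 10 ^ 3 = 0.
The nim-sum is 0, so this is a P-position: the player to move is in a losing position under optimal play; Anya is about to move from it and so loses — Boris wins.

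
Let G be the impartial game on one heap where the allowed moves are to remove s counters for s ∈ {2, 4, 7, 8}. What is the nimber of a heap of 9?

Grundy values for subtraction set {2, 4, 7, 8}:
g(0) = mex{} = 0
g(1) = mex{} = 0
g(2) = mex{0} = 1
g(3) = mex{0} = 1
g(4) = mex{0,1} = 2
g(5) = mex{0,1} = 2
g(6) = mex{1,2} = 0
g(7) = mex{0,1,2} = 3
g(8) = mex{0,2} = 1
g(9) = mex{0,1,2,3} = 4
So g(9) = 4.

4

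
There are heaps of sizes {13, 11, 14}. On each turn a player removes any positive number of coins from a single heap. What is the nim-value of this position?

Bitwise XOR of the heap sizes:
  1101  (13)
  1011  (11)
  1110  (14)
  ----
  1000  (8)

8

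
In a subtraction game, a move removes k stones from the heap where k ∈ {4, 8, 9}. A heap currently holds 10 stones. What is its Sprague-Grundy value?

2

Build the Grundy sequence with g(k) = mex{g(k−s) : s ∈ {4, 8, 9}, s ≤ k}:
k:     0  1  2  3  4  5  6  7  8  9 10
g(k):  0  0  0  0  1  1  1  1  2  2  2
So g(10) = 2.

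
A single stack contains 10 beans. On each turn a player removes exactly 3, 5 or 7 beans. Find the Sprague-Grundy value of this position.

Build the Grundy sequence with g(k) = mex{g(k−s) : s ∈ {3, 5, 7}, s ≤ k}:
k:     0  1  2  3  4  5  6  7  8  9 10
g(k):  0  0  0  1  1  1  2  2  2  3  0
So g(10) = 0.

0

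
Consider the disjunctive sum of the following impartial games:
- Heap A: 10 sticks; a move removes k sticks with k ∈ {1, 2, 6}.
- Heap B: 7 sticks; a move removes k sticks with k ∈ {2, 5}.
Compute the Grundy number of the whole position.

For heap A, compute g(0), g(1), … with moves {1, 2, 6}:
g(0) = mex{} = 0
g(1) = mex{0} = 1
g(2) = mex{0,1} = 2
g(3) = mex{1,2} = 0
g(4) = mex{0,2} = 1
g(5) = mex{0,1} = 2
g(6) = mex{0,1,2} = 3
g(7) = mex{1,2,3} = 0
g(8) = mex{0,2,3} = 1
g(9) = mex{0,1} = 2
g(10) = mex{1,2} = 0
So g(10) = 0.
For heap B, compute g(0), g(1), … with moves {2, 5}:
g(0) = mex{} = 0
g(1) = mex{} = 0
g(2) = mex{0} = 1
g(3) = mex{0} = 1
g(4) = mex{1} = 0
g(5) = mex{0,1} = 2
g(6) = mex{0} = 1
g(7) = mex{1,2} = 0
So g(7) = 0.
The value of a disjunctive sum is the nim-sum of the parts.
Combined value = 0 ⊕ 0 = 0.

0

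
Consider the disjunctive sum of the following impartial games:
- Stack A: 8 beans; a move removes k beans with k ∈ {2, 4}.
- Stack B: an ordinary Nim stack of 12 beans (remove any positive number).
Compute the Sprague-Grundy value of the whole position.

13

For stack A, compute g(0), g(1), … with moves {2, 4}:
g(0) = mex{} = 0
g(1) = mex{} = 0
g(2) = mex{0} = 1
g(3) = mex{0} = 1
g(4) = mex{0,1} = 2
g(5) = mex{0,1} = 2
g(6) = mex{1,2} = 0
g(7) = mex{1,2} = 0
g(8) = mex{0,2} = 1
So g(8) = 1.
Stack B is a plain Nim stack of size 12, so its Grundy value is 12.
By the Sprague-Grundy theorem, the Grundy value of a sum of independent games is the XOR of the component values.
Combined value = 1 ⊕ 12 = 13.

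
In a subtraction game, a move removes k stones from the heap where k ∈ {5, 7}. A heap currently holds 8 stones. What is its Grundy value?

1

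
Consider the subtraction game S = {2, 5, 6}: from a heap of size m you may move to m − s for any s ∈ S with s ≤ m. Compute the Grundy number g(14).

Grundy values for subtraction set {2, 5, 6}:
g(0) = mex{} = 0
g(1) = mex{} = 0
g(2) = mex{0} = 1
g(3) = mex{0} = 1
g(4) = mex{1} = 0
g(5) = mex{0,1} = 2
g(6) = mex{0} = 1
g(7) = mex{0,1,2} = 3
g(8) = mex{1} = 0
g(9) = mex{0,1,3} = 2
g(10) = mex{0,2} = 1
g(11) = mex{1,2} = 0
g(12) = mex{1,3} = 0
g(13) = mex{0,3} = 1
g(14) = mex{0,2} = 1
So g(14) = 1.

1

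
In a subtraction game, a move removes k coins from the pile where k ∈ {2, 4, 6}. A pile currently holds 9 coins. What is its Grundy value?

Build the Grundy sequence with g(k) = mex{g(k−s) : s ∈ {2, 4, 6}, s ≤ k}:
k:     0  1  2  3  4  5  6  7  8  9
g(k):  0  0  1  1  2  2  3  3  0  0
So g(9) = 0.

0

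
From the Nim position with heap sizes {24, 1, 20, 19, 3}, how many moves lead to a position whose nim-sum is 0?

In binary:
  11000  (24)
  00001  (1)
  10100  (20)
  10011  (19)
  00011  (3)
  -----
  11101  (29)
The overall nim-sum is X = 29. A heap of size p has a winning move iff p XOR X < p (reduce it to p XOR X).
  24: 24 XOR 29 = 5 < 24 — winning move (to 5).
  1: 1 XOR 29 = 28 ≥ 1 — no move.
  20: 20 XOR 29 = 9 < 20 — winning move (to 9).
  19: 19 XOR 29 = 14 < 19 — winning move (to 14).
  3: 3 XOR 29 = 30 ≥ 3 — no move.
That gives 3 winning moves.

3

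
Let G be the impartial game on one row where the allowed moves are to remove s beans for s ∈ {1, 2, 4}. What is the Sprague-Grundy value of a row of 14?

2

Grundy values for subtraction set {1, 2, 4}:
k:     0  1  2  3  4  5  6  7  8  9 10 11 12 13 14
g(k):  0  1  2  0  1  2  0  1  2  0  1  2  0  1  2
So g(14) = 2.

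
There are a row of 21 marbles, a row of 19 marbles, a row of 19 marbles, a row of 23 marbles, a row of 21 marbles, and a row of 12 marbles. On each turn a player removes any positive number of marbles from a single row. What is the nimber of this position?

27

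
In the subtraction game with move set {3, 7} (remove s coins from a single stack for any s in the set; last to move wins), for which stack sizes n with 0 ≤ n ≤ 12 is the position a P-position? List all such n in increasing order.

Build the Grundy sequence with g(k) = mex{g(k−s) : s ∈ {3, 7}, s ≤ k}:
g(0) = mex{} = 0
g(1) = mex{} = 0
g(2) = mex{} = 0
g(3) = mex{0} = 1
g(4) = mex{0} = 1
g(5) = mex{0} = 1
g(6) = mex{1} = 0
g(7) = mex{0,1} = 2
g(8) = mex{0,1} = 2
g(9) = mex{0} = 1
g(10) = mex{1,2} = 0
g(11) = mex{1,2} = 0
g(12) = mex{1} = 0
The P-positions (g = 0) in 0..12 are 0, 1, 2, 6, 10, 11, 12.

0, 1, 2, 6, 10, 11, 12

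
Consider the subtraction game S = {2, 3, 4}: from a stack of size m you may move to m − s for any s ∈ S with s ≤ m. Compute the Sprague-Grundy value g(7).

0

Compute g(0), g(1), … for moves {2, 3, 4}:
k:     0  1  2  3  4  5  6  7
g(k):  0  0  1  1  2  2  0  0
So g(7) = 0.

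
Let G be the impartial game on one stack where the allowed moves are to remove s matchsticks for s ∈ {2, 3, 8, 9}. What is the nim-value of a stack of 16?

Grundy values for subtraction set {2, 3, 8, 9}:
k:     0  1  2  3  4  5  6  7  8  9 10 11 12 13 14 15 16
g(k):  0  0  1  1  2  0  0  1  1  2  2  0  0  1  1  2  0
So g(16) = 0.

0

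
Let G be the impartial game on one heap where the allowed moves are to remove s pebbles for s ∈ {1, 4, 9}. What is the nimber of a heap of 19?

2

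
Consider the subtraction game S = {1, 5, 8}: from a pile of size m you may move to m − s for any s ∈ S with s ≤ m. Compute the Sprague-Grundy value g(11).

3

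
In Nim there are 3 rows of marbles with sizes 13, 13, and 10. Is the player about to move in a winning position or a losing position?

Nim-sum: 13 ⊕ 13 ⊕ 10 = 10.
The nim-sum is 10 ≠ 0, so this is an N-position: the player to move can win.

Winning position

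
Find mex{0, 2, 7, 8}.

1

0 is in the set but 1 is not, so the mex is 1.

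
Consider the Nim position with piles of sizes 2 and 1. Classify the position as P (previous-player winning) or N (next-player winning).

Nim-sum: 2 XOR 1 = 3.
The nim-sum is 3 ≠ 0, so this is an N-position: the player to move can win.

N-position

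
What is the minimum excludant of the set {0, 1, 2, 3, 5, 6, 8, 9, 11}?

The values 0, 1, 2, 3 are all present; 4 is the first non-negative integer missing from the set.

4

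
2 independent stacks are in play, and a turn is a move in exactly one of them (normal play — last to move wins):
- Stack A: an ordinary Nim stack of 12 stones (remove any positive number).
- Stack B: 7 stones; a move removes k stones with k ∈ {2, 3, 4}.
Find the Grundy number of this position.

12

Stack A is a plain Nim stack of size 12, so its Grundy value is 12.
Build the Grundy sequence for stack B with g(k) = mex{g(k−s) : s ∈ {2, 3, 4}, s ≤ k}:
g(0) = mex{} = 0
g(1) = mex{} = 0
g(2) = mex{0} = 1
g(3) = mex{0} = 1
g(4) = mex{0,1} = 2
g(5) = mex{0,1} = 2
g(6) = mex{1,2} = 0
g(7) = mex{1,2} = 0
So g(7) = 0.
By the Sprague-Grundy theorem, the Grundy value of a sum of independent games is the XOR of the component values.
Combined value = 12 XOR 0 = 12.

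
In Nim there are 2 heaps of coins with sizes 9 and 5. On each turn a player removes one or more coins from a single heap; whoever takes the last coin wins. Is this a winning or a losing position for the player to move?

Winning position

In binary:
  1001  (9)
  0101  (5)
  ----
  1100  (12)
The nim-sum is 12 ≠ 0, so this is an N-position: the player to move can win.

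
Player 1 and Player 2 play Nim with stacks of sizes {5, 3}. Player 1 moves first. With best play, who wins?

Compute the nim-sum pairwise:
5 ^ 3 = 6
The nim-sum is 6 ≠ 0, so this is an N-position: the player to move can win; Player 1 has a winning move.

Player 1 wins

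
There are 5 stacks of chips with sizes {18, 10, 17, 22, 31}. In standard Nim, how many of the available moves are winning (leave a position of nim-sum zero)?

Compute the nim-sum pairwise:
18 ⊕ 10 = 24
24 ⊕ 17 = 9
9 ⊕ 22 = 31
31 ⊕ 31 = 0
The nim-sum is already 0, so every move leaves a nonzero nim-sum — there are no winning moves.

0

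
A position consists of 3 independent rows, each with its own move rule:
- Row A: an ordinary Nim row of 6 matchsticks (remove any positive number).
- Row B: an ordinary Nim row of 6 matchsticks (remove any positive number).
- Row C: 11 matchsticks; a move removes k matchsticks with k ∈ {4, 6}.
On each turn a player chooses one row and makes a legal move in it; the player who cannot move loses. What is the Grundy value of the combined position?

0

Row A is a plain Nim row of size 6, so its Grundy value is 6.
Row B is a plain Nim row of size 6, so its Grundy value is 6.
For row C, compute g(0), g(1), … with moves {4, 6}:
k:     0  1  2  3  4  5  6  7  8  9 10 11
g(k):  0  0  0  0  1  1  1  1  2  2  0  0
So g(11) = 0.
By the Sprague-Grundy theorem, the Grundy value of a sum of independent games is the XOR of the component values.
Combined value = 6 ⊕ 6 ⊕ 0 = 0.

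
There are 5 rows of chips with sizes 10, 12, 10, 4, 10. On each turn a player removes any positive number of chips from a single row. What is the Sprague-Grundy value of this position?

Compute the nim-sum pairwise:
10 XOR 12 = 6
6 XOR 10 = 12
12 XOR 4 = 8
8 XOR 10 = 2

2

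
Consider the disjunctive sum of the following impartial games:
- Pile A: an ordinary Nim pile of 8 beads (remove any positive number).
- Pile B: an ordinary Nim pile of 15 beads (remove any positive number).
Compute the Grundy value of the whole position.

7

Pile A is a plain Nim pile of size 8, so its Grundy value is 8.
Pile B is a plain Nim pile of size 15, so its Grundy value is 15.
By the Sprague-Grundy theorem, the Grundy value of a sum of independent games is the XOR of the component values.
Combined value = 8 ⊕ 15 = 7.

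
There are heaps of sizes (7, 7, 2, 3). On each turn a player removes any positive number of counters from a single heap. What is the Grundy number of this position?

1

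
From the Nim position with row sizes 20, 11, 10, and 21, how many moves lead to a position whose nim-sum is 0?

0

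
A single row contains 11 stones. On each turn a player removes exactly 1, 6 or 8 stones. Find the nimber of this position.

Grundy values for subtraction set {1, 6, 8}:
k:     0  1  2  3  4  5  6  7  8  9 10 11
g(k):  0  1  0  1  0  1  2  0  1  0  1  0
So g(11) = 0.

0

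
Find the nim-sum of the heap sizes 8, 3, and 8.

Compute the nim-sum pairwise:
8 ⊕ 3 = 11
11 ⊕ 8 = 3

3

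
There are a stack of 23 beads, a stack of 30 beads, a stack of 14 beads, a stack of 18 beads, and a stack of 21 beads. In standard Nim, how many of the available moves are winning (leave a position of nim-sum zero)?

0

Compute the nim-sum pairwise:
23 ^ 30 = 9
9 ^ 14 = 7
7 ^ 18 = 21
21 ^ 21 = 0
The nim-sum is already 0, so every move leaves a nonzero nim-sum — there are no winning moves.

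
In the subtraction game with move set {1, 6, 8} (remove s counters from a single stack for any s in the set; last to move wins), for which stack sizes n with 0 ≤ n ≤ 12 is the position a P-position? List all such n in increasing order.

Compute g(0), g(1), … for moves {1, 6, 8}:
g(0) = mex{} = 0
g(1) = mex{0} = 1
g(2) = mex{1} = 0
g(3) = mex{0} = 1
g(4) = mex{1} = 0
g(5) = mex{0} = 1
g(6) = mex{0,1} = 2
g(7) = mex{1,2} = 0
g(8) = mex{0} = 1
g(9) = mex{1} = 0
g(10) = mex{0} = 1
g(11) = mex{1} = 0
g(12) = mex{0,2} = 1
The P-positions (g = 0) in 0..12 are 0, 2, 4, 7, 9, 11.

0, 2, 4, 7, 9, 11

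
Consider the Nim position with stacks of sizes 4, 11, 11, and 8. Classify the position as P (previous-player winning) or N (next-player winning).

Compute the nim-sum pairwise:
4 ⊕ 11 = 15
15 ⊕ 11 = 4
4 ⊕ 8 = 12
The nim-sum is 12 ≠ 0, so this is an N-position: the player to move can win.

N-position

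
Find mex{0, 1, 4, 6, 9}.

2

The values 0, 1 are all present; 2 is the first non-negative integer missing from the set.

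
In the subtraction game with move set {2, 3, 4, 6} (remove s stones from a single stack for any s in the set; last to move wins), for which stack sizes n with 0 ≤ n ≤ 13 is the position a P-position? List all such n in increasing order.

0, 1, 8, 9

Compute g(0), g(1), … for moves {2, 3, 4, 6}:
g(0) = mex{} = 0
g(1) = mex{} = 0
g(2) = mex{0} = 1
g(3) = mex{0} = 1
g(4) = mex{0,1} = 2
g(5) = mex{0,1} = 2
g(6) = mex{0,1,2} = 3
g(7) = mex{0,1,2} = 3
g(8) = mex{1,2,3} = 0
g(9) = mex{1,2,3} = 0
g(10) = mex{0,2,3} = 1
g(11) = mex{0,2,3} = 1
g(12) = mex{0,1,3} = 2
g(13) = mex{0,1,3} = 2
The P-positions (g = 0) in 0..13 are 0, 1, 8, 9.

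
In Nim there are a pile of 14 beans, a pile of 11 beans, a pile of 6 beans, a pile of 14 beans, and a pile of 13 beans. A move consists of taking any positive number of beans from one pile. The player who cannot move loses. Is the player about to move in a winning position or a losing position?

Compute the nim-sum pairwise:
14 XOR 11 = 5
5 XOR 6 = 3
3 XOR 14 = 13
13 XOR 13 = 0
The nim-sum is 0, so this is a P-position: the player to move is in a losing position under optimal play.

Losing position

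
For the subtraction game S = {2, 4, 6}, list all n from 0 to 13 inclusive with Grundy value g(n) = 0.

0, 1, 8, 9

Compute g(0), g(1), … for moves {2, 4, 6}:
k:     0  1  2  3  4  5  6  7  8  9 10 11 12 13
g(k):  0  0  1  1  2  2  3  3  0  0  1  1  2  2
The P-positions (g = 0) in 0..13 are 0, 1, 8, 9.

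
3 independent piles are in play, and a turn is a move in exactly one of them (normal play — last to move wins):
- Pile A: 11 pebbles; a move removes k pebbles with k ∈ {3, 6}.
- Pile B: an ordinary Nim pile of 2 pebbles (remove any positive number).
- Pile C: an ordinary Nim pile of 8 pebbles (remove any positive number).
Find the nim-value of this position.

10

Grundy values for pile A (subtraction set {3, 6}):
k:     0  1  2  3  4  5  6  7  8  9 10 11
g(k):  0  0  0  1  1  1  2  2  2  0  0  0
So g(11) = 0.
Pile B is a plain Nim pile of size 2, so its Grundy value is 2.
Pile C is a plain Nim pile of size 8, so its Grundy value is 8.
By the Sprague-Grundy theorem, the Grundy value of a sum of independent games is the XOR of the component values.
Combined value = 0 XOR 2 XOR 8 = 10.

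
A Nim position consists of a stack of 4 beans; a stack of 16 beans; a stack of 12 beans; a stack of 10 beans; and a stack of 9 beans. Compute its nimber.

Nim-sum: 4 XOR 16 XOR 12 XOR 10 XOR 9 = 27.

27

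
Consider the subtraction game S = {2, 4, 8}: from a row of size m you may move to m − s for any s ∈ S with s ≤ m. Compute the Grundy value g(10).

2

Grundy values for subtraction set {2, 4, 8}:
k:     0  1  2  3  4  5  6  7  8  9 10
g(k):  0  0  1  1  2  2  0  0  1  1  2
So g(10) = 2.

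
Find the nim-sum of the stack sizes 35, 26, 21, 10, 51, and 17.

Write each in binary and XOR column by column:
  100011  (35)
  011010  (26)
  010101  (21)
  001010  (10)
  110011  (51)
  010001  (17)
  ------
  000100  (4)

4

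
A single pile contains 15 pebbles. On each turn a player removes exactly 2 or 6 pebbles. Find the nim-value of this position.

Grundy values for subtraction set {2, 6}:
k:     0  1  2  3  4  5  6  7  8  9 10 11 12 13 14 15
g(k):  0  0  1  1  0  0  1  1  0  0  1  1  0  0  1  1
So g(15) = 1.

1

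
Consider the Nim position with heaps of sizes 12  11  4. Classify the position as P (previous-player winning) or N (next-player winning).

N-position

Write each in binary and XOR column by column:
  1100  (12)
  1011  (11)
  0100  (4)
  ----
  0011  (3)
The nim-sum is 3 ≠ 0, so this is an N-position: the player to move can win.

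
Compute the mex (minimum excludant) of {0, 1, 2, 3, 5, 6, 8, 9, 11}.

4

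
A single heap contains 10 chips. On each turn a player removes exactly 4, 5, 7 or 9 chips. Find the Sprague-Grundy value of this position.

2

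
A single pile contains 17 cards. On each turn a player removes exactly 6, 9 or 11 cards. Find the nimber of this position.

0

Build the Grundy sequence with g(k) = mex{g(k−s) : s ∈ {6, 9, 11}, s ≤ k}:
k:     0  1  2  3  4  5  6  7  8  9 10 11 12 13 14 15 16 17
g(k):  0  0  0  0  0  0  1  1  1  1  1  1  2  2  2  2  2  0
So g(17) = 0.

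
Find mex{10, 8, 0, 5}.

0 is in the set but 1 is not, so the mex is 1.

1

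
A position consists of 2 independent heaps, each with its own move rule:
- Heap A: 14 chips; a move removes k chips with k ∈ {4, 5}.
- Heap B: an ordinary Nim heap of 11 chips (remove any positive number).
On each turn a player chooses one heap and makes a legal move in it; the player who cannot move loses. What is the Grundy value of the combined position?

10

For heap A, compute g(0), g(1), … with moves {4, 5}:
k:     0  1  2  3  4  5  6  7  8  9 10 11 12 13 14
g(k):  0  0  0  0  1  1  1  1  2  0  0  0  0  1  1
So g(14) = 1.
Heap B is a plain Nim heap of size 11, so its Grundy value is 11.
The value of a disjunctive sum is the nim-sum of the parts.
Combined value = 1 ⊕ 11 = 10.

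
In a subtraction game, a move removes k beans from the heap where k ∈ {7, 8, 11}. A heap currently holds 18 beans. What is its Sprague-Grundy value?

0

Compute g(0), g(1), … for moves {7, 8, 11}:
k:     0  1  2  3  4  5  6  7  8  9 10 11 12 13 14 15 16 17 18
g(k):  0  0  0  0  0  0  0  1  1  1  1  1  1  1  2  2  2  2  0
So g(18) = 0.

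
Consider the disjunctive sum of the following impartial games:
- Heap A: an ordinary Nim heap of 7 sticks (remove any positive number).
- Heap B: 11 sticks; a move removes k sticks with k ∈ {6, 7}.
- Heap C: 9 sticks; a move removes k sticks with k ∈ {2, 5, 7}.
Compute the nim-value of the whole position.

4

Heap A is a plain Nim heap of size 7, so its Grundy value is 7.
Build the Grundy sequence for heap B with g(k) = mex{g(k−s) : s ∈ {6, 7}, s ≤ k}:
k:     0  1  2  3  4  5  6  7  8  9 10 11
g(k):  0  0  0  0  0  0  1  1  1  1  1  1
So g(11) = 1.
For heap C, compute g(0), g(1), … with moves {2, 5, 7}:
k:     0  1  2  3  4  5  6  7  8  9
g(k):  0  0  1  1  0  2  1  3  2  2
So g(9) = 2.
The value of a disjunctive sum is the nim-sum of the parts.
Combined value = 7 XOR 1 XOR 2 = 4.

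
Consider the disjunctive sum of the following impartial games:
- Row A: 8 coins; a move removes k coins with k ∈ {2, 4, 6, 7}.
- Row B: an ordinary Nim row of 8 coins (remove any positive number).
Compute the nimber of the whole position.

12

For row A, compute g(0), g(1), … with moves {2, 4, 6, 7}:
k:     0  1  2  3  4  5  6  7  8
g(k):  0  0  1  1  2  2  3  3  4
So g(8) = 4.
Row B is a plain Nim row of size 8, so its Grundy value is 8.
The value of a disjunctive sum is the nim-sum of the parts.
Combined value = 4 ⊕ 8 = 12.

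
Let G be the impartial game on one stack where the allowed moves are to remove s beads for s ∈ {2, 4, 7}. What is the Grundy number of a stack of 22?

Compute g(0), g(1), … for moves {2, 4, 7}:
k:     0  1  2  3  4  5  6  7  8  9 10 11 12 13 14 15 16 17 18 19 20 21 22
g(k):  0  0  1  1  2  2  0  3  1  0  2  1  0  2  1  0  2  1  0  2  1  0  2
So g(22) = 2.

2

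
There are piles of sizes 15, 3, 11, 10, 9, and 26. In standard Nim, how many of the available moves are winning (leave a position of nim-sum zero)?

1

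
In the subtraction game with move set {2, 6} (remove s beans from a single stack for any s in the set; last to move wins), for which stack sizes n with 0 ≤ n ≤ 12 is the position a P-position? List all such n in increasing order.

0, 1, 4, 5, 8, 9, 12

Compute g(0), g(1), … for moves {2, 6}:
k:     0  1  2  3  4  5  6  7  8  9 10 11 12
g(k):  0  0  1  1  0  0  1  1  0  0  1  1  0
The P-positions (g = 0) in 0..12 are 0, 1, 4, 5, 8, 9, 12.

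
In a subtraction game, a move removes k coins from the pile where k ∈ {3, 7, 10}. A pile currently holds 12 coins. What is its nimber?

2

Compute g(0), g(1), … for moves {3, 7, 10}:
g(0) = mex{} = 0
g(1) = mex{} = 0
g(2) = mex{} = 0
g(3) = mex{0} = 1
g(4) = mex{0} = 1
g(5) = mex{0} = 1
g(6) = mex{1} = 0
g(7) = mex{0,1} = 2
g(8) = mex{0,1} = 2
g(9) = mex{0} = 1
g(10) = mex{0,1,2} = 3
g(11) = mex{0,1,2} = 3
g(12) = mex{0,1} = 2
So g(12) = 2.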